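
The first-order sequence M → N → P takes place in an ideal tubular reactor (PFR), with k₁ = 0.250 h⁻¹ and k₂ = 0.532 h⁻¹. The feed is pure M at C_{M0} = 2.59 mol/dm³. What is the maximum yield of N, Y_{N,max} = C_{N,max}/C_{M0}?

0.241

At the optimum, C_{N,max}/C_{M0} = (k₁/k₂)^[k₂/(k₂−k₁)].
= (0.250/0.532)^(0.532/(0.532−0.250)) = (0.4699)^(1.887) = 0.2406.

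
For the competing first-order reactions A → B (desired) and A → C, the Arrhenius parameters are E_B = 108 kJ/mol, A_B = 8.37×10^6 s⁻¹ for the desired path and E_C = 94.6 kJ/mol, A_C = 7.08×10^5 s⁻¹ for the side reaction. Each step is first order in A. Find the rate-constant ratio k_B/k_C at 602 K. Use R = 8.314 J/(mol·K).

Since both paths have the same order in A, the concentration cancels and S_{B/C} = k_B/k_C = (A_B/A_C)·exp[(E_C−E_B)/(RT)].
(E_C−E_B)/(RT) = (94.6−108)×10³/(8.314×602) = -13400/5005 = -2.677.
k_B/k_C = (8.37×10^6/7.08×10^5)·exp(-2.677) = 11.82 × 0.06875 = 0.813.
Since E_B > E_C, raising the temperature improves selectivity toward B.

0.813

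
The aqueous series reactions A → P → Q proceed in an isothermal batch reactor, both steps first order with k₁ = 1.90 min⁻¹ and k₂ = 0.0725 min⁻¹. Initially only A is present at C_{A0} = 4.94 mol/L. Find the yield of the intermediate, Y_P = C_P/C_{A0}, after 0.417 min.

0.538

Solving the coupled first-order balances gives C_P(t) = [k₁/(k₂−k₁)]·C_{A0}·(e^(−k₁t) − e^(−k₂t)).
e^(−k₁t) = e^(−1.90×0.417) = e^(−0.7923) = 0.4528; e^(−k₂t) = e^(−0.03023) = 0.9702.
C_P = 1.90×4.94/(0.0725−1.90) × (0.4528−0.9702) = (-5.136)×(-0.5174) = 2.657 mol/L.
Y_P = C_P/C_{A0} = 2.657/4.94 = 0.538.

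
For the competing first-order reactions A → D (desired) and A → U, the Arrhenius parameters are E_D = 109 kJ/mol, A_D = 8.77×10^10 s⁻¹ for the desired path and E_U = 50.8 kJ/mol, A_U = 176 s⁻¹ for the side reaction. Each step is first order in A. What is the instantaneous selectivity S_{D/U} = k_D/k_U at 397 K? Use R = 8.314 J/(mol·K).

11.0

Since both paths have the same order in A, the concentration cancels and S_{D/U} = k_D/k_U = (A_D/A_U)·exp[(E_U−E_D)/(RT)].
(E_U−E_D)/(RT) = (50.8−109)×10³/(8.314×397) = -58200/3301 = -17.63.
k_D/k_U = (8.77×10^10/176)·exp(-17.63) = 4.983×10^8 × 2.199×10^-8 = 11.0.
Since E_D > E_U, raising the temperature improves selectivity toward D.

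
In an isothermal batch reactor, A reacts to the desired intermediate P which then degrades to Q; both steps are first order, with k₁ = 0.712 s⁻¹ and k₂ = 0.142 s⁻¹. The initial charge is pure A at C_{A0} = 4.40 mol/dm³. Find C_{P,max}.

2.94 mol/dm³

At the optimum, C_{P,max}/C_{A0} = (k₁/k₂)^[k₂/(k₂−k₁)].
= (0.712/0.142)^(0.142/(0.142−0.712)) = (5.014)^(-0.2491) = 0.6692.
C_{P,max} = 0.6692×4.40 = 2.94 mol/dm³.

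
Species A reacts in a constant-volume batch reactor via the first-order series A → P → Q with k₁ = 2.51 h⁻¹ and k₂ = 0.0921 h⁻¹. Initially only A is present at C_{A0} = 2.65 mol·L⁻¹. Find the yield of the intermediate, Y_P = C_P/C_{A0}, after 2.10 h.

For first-order series with pure A initially, C_P(t) = k₁C_{A0}/(k₂−k₁)·(e^(−k₁t) − e^(−k₂t)).
e^(−k₁t) = e^(−2.51×2.10) = e^(−5.271) = 0.005138; e^(−k₂t) = e^(−0.1934) = 0.8241.
C_P = 2.51×2.65/(0.0921−2.51) × (0.005138−0.8241) = (-2.751)×(-0.8190) = 2.253 mol·L⁻¹.
Y_P = C_P/C_{A0} = 2.253/2.65 = 0.850.

0.850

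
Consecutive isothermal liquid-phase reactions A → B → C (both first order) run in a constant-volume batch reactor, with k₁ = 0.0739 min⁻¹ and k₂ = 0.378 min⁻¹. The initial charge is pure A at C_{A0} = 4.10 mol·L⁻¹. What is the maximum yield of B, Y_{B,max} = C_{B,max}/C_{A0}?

For a first-order series the maximum intermediate yield is C_{B,max}/C_{A0} = (k₁/k₂)^[k₂/(k₂−k₁)].
= (0.0739/0.378)^(0.378/(0.378−0.0739)) = (0.1955)^(1.243) = 0.1315.

0.131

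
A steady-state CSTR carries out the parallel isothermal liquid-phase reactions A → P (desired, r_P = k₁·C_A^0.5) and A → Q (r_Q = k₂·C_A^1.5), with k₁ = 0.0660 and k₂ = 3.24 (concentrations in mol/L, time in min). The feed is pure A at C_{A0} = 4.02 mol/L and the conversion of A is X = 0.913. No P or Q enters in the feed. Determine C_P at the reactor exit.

0.202 mol/L

Exit C_A = C_{A0}(1−X) = 4.02×0.0870 = 0.3497 mol/L.
In a CSTR the entire volume is at exit conditions, so r_P = 0.0660×0.3497^0.5 = 0.03903 and r_Q = 3.24×0.3497^1.5 = 0.6701.
Fraction of consumed A going to P: r_P/(r_P+r_Q) = 0.05504.
C_P = 0.05504·C_{A0}·X = 0.05504×4.02×0.913 = 0.202 mol/L.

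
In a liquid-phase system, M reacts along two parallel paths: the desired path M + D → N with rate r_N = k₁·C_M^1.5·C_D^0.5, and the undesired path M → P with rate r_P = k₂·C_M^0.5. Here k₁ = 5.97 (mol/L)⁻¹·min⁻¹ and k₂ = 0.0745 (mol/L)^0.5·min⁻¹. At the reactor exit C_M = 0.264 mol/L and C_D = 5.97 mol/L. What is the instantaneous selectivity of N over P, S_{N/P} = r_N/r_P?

S_{N/P} = r_N/r_P = (k₁·C_M^1.5·C_D^0.5)/(k₂·C_M^0.5) = (k₁/k₂)·C_M·C_D^0.5.
= (5.97×0.2640^1.5×5.970^0.5) / (0.0745×0.2640^0.5) = 1.979/0.03828 = 51.7.

51.7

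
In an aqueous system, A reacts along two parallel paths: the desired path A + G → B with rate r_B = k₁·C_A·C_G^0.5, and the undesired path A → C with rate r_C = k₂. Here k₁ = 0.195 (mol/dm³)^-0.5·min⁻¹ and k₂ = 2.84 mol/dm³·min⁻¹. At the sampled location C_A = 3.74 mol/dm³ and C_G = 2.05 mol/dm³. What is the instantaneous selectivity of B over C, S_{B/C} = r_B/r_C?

S_{B/C} = r_B/r_C = (k₁·C_A·C_G^0.5)/(k₂) = (k₁/k₂)·C_A·C_G^0.5.
= (0.195×3.740×2.050^0.5) / (2.84) = 1.044/2.840 = 0.368.
Since the desired path is higher order in A, keeping C_A high (PFR or concentrated feed) favours B.

0.368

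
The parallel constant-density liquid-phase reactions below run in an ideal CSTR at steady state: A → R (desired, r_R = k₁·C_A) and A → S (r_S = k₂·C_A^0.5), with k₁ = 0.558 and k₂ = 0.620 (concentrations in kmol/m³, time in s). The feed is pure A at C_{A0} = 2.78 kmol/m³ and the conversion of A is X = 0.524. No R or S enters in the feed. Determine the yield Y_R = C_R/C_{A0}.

Exit C_A = C_{A0}(1−X) = 2.78×0.476 = 1.323 kmol/m³.
Rates in a CSTR are evaluated at the outlet concentration: r_R = 0.558×1.323 = 0.7384, r_S = 0.620×1.323^0.5 = 0.7132.
Fraction of consumed A going to R: r_R/(r_R+r_S) = 0.5087.
C_R = 0.5087·C_{A0}·X = 0.5087×2.78×0.524 = 0.741 kmol/m³; Y_R = C_R/C_{A0} = 0.267.

0.267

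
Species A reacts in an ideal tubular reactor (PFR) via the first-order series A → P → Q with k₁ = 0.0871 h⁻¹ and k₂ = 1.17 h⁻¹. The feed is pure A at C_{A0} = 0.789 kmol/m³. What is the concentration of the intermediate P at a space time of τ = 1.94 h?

For first-order series with pure A initially, C_P(τ) = k₁C_{A0}/(k₂−k₁)·(e^(−k₁τ) − e^(−k₂τ)).
e^(−k₁τ) = e^(−0.0871×1.94) = e^(−0.1690) = 0.8445; e^(−k₂τ) = e^(−2.270) = 0.1033.
C_P = 0.0871×0.789/(1.17−0.0871) × (0.8445−0.1033) = 0.06346×0.7412 = 0.04704 kmol/m³.

0.0470 kmol/m³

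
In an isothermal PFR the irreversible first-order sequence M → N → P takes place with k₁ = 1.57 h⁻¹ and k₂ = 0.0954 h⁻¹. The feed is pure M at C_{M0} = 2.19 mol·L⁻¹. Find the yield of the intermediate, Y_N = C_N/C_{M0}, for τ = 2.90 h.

The intermediate concentration in a first-order A→B→C sequence is C_N = k₁C_{M0}(e^(−k₁τ) − e^(−k₂τ))/(k₂−k₁).
e^(−k₁τ) = e^(−1.57×2.90) = e^(−4.553) = 0.01054; e^(−k₂τ) = e^(−0.2767) = 0.7583.
C_N = 1.57×2.19/(0.0954−1.57) × (0.01054−0.7583) = (-2.332)×(-0.7478) = 1.744 mol·L⁻¹.
Y_N = C_N/C_{M0} = 1.744/2.19 = 0.796.

0.796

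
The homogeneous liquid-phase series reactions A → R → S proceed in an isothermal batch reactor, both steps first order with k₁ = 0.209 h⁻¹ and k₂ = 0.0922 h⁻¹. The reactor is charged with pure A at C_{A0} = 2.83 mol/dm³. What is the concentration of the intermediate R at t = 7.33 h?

Solving the coupled first-order balances gives C_R(t) = [k₁/(k₂−k₁)]·C_{A0}·(e^(−k₁t) − e^(−k₂t)).
e^(−k₁t) = e^(−0.209×7.33) = e^(−1.532) = 0.2161; e^(−k₂t) = e^(−0.6758) = 0.5087.
C_R = 0.209×2.83/(0.0922−0.209) × (0.2161−0.5087) = (-5.064)×(-0.2926) = 1.482 mol/dm³.

1.48 mol/dm³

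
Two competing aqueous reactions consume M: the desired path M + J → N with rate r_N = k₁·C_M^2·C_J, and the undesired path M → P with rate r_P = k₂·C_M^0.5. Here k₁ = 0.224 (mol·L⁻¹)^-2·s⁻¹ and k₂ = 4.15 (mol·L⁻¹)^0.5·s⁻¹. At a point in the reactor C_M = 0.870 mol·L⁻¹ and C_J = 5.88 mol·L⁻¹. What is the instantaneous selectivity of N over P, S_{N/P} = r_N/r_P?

0.258

S_{N/P} = r_N/r_P = (k₁·C_M^2·C_J)/(k₂·C_M^0.5) = (k₁/k₂)·C_M^1.5·C_J.
= (0.224×0.8700^2×5.880) / (4.15×0.8700^0.5) = 0.9969/3.871 = 0.258.
Since the desired path is higher order in M, keeping C_M high (PFR or concentrated feed) favours N.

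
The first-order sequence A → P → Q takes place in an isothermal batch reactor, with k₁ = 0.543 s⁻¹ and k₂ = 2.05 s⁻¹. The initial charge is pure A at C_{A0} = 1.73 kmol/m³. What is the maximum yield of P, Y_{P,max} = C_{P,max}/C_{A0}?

0.164

For a first-order series the maximum intermediate yield is C_{P,max}/C_{A0} = (k₁/k₂)^[k₂/(k₂−k₁)].
= (0.543/2.05)^(2.05/(2.05−0.543)) = (0.2649)^(1.360) = 0.1641.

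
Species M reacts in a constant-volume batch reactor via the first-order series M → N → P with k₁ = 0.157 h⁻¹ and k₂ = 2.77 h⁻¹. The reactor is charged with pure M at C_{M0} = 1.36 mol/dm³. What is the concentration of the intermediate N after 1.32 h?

0.0643 mol/dm³

For first-order series with pure M initially, C_N(t) = k₁C_{M0}/(k₂−k₁)·(e^(−k₁t) − e^(−k₂t)).
e^(−k₁t) = e^(−0.157×1.32) = e^(−0.2072) = 0.8128; e^(−k₂t) = e^(−3.656) = 0.02583.
C_N = 0.157×1.36/(2.77−0.157) × (0.8128−0.02583) = 0.08171×0.7870 = 0.06431 mol/dm³.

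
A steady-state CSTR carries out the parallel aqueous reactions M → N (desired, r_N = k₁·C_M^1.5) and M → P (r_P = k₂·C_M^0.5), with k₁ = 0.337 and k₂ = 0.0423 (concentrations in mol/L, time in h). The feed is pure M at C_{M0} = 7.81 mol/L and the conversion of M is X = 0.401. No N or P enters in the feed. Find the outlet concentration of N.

Exit C_M = C_{M0}(1−X) = 7.81×0.599 = 4.678 mol/L.
A CSTR operates uniformly at the exit composition, giving r_N = 3.410 and r_P = 0.09149 (each k·C_M^n at C_M = 4.678).
Fraction of consumed M going to N: r_N/(r_N+r_P) = 0.9739.
C_N = 0.9739·C_{M0}·X = 0.9739×7.81×0.401 = 3.05 mol/L.

3.05 mol/L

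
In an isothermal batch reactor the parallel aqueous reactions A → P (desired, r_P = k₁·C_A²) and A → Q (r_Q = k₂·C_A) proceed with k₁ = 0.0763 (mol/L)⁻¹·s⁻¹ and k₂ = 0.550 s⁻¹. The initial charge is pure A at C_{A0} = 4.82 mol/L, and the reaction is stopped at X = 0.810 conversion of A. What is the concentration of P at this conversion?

C_A = C_{A0}(1−X) = 0.9158 mol/L.
Along a PFR/batch, dC_Q/dC_A = −r_Q/(r_P+r_Q) = −k₂/(k₂+k₁·C_A).
Integrating from C_{A0} to C_A: C_Q = (0.550/0.0763)·ln[(0.550+0.0763·4.82)/(0.550+0.0763·0.916)] = 7.208·ln(0.9178/0.6199) = 2.829 mol/L.
Then C_P = (C_{A0}−C_A) − C_Q = 3.904 − 2.829 = 1.075 mol/L.

1.08 mol/L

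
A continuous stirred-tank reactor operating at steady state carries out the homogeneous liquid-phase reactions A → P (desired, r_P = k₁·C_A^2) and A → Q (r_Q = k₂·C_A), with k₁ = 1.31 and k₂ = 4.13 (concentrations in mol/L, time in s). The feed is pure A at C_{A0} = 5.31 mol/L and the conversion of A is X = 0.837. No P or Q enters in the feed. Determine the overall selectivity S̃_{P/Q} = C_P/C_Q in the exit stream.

0.275

Exit C_A = C_{A0}(1−X) = 5.31×0.163 = 0.8655 mol/L.
Rates in a CSTR are evaluated at the outlet concentration: r_P = 1.31×0.8655^2 = 0.9814, r_Q = 4.13×0.8655 = 3.575.
Overall selectivity = C_P/C_Q = r_Pτ/(r_Qτ) = r_P/r_Q = 0.275.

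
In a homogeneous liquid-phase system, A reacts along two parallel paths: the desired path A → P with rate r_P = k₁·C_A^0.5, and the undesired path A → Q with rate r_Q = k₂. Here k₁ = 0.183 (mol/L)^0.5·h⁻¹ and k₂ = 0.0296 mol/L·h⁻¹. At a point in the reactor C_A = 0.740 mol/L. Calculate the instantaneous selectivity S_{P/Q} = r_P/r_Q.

S_{P/Q} = r_P/r_Q = (k₁·C_A^0.5)/(k₂) = (k₁/k₂)·C_A^0.5.
= (0.183×0.7400^0.5) / (0.0296) = 0.1574/0.02960 = 5.32.

5.32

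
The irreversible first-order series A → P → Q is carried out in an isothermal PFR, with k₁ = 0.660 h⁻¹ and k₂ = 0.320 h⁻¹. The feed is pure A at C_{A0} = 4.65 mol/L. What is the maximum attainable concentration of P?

For a first-order series the maximum intermediate yield is C_{P,max}/C_{A0} = (k₁/k₂)^[k₂/(k₂−k₁)].
= (0.660/0.320)^(0.320/(0.320−0.660)) = (2.062)^(-0.9412) = 0.5059.
C_{P,max} = 0.5059×4.65 = 2.35 mol/L.

2.35 mol/L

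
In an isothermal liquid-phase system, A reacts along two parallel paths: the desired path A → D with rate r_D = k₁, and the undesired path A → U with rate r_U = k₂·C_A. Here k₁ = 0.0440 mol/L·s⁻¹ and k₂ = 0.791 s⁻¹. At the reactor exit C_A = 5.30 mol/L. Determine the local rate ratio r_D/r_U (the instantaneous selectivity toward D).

S_{D/U} = r_D/r_U = (k₁)/(k₂·C_A) = (k₁/k₂)·C_A⁻¹.
= (0.0440) / (0.791×5.300) = 0.04400/4.192 = 0.0105.

0.0105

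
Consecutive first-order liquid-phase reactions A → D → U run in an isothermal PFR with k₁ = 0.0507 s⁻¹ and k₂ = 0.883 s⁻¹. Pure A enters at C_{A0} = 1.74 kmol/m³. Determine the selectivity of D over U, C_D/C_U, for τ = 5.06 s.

The intermediate concentration in a first-order A→B→C sequence is C_D = k₁C_{A0}(e^(−k₁τ) − e^(−k₂τ))/(k₂−k₁).
e^(−k₁τ) = e^(−0.0507×5.06) = e^(−0.2565) = 0.7737; e^(−k₂τ) = e^(−4.468) = 0.01147.
C_D = 0.0507×1.74/(0.883−0.0507) × (0.7737−0.01147) = 0.1060×0.7623 = 0.08079 kmol/m³.
C_A = C_{A0}e^(−k₁τ) = 1.346 kmol/m³, so C_U = C_{A0}−C_A−C_D = 0.3129 kmol/m³; C_D/C_U = 0.258.

0.258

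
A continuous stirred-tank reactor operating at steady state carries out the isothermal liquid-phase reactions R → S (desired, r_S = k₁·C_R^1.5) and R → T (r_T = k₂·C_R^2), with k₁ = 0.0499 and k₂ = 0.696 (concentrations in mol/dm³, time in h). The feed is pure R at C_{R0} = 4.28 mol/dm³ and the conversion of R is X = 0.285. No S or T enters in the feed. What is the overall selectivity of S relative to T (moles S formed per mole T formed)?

Exit C_R = C_{R0}(1−X) = 4.28×0.715 = 3.060 mol/dm³.
In a CSTR the entire volume is at exit conditions, so r_S = 0.0499×3.060^1.5 = 0.2671 and r_T = 0.696×3.060^2 = 6.518.
Overall selectivity = C_S/C_T = r_Sτ/(r_Tτ) = r_S/r_T = 0.0410.

0.0410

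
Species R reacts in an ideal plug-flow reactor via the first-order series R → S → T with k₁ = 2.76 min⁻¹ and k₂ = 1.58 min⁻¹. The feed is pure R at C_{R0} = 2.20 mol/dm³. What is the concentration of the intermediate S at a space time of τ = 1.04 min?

0.703 mol/dm³

For first-order series with pure R initially, C_S(τ) = k₁C_{R0}/(k₂−k₁)·(e^(−k₁τ) − e^(−k₂τ)).
e^(−k₁τ) = e^(−2.76×1.04) = e^(−2.870) = 0.05668; e^(−k₂τ) = e^(−1.643) = 0.1934.
C_S = 2.76×2.20/(1.58−2.76) × (0.05668−0.1934) = (-5.146)×(-0.1367) = 0.7033 mol/dm³.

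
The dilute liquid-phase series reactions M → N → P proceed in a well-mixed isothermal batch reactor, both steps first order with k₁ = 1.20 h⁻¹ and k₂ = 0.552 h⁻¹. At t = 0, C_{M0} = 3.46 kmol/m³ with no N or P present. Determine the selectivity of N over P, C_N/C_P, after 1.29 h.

Solving the coupled first-order balances gives C_N(t) = [k₁/(k₂−k₁)]·C_{M0}·(e^(−k₁t) − e^(−k₂t)).
e^(−k₁t) = e^(−1.20×1.29) = e^(−1.548) = 0.2127; e^(−k₂t) = e^(−0.7121) = 0.4906.
C_N = 1.20×3.46/(0.552−1.20) × (0.2127−0.4906) = (-6.407)×(-0.2779) = 1.781 kmol/m³.
C_M = C_{M0}e^(−k₁t) = 0.7358 kmol/m³, so C_P = C_{M0}−C_M−C_N = 0.9432 kmol/m³; C_N/C_P = 1.89.

1.89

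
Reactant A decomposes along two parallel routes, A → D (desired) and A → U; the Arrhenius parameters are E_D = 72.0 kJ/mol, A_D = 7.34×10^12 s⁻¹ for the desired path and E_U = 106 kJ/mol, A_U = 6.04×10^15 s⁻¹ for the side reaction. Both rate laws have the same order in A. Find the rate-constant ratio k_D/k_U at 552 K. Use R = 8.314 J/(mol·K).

2.01

Since both paths have the same order in A, the concentration cancels and S_{D/U} = k_D/k_U = (A_D/A_U)·exp[(E_U−E_D)/(RT)].
(E_U−E_D)/(RT) = (106−72.0)×10³/(8.314×552) = 34000/4589 = 7.408.
k_D/k_U = (7.34×10^12/6.04×10^15)·exp(7.408) = 0.001215 × 1650 = 2.01.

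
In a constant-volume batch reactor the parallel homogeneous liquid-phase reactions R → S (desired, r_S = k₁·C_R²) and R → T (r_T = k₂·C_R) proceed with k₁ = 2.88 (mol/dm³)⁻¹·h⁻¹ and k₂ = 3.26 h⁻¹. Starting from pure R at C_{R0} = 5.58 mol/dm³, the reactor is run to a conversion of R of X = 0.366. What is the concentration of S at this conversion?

C_R = C_{R0}(1−X) = 3.538 mol/dm³.
Along a PFR/batch, dC_T/dC_R = −r_T/(r_S+r_T) = −k₂/(k₂+k₁·C_R).
Integrating from C_{R0} to C_R: C_T = (3.26/2.88)·ln[(3.26+2.88·5.58)/(3.26+2.88·3.54)] = 1.132·ln(19.33/13.45) = 0.4107 mol/dm³.
Then C_S = (C_{R0}−C_R) − C_T = 2.042 − 0.4107 = 1.632 mol/dm³.

1.63 mol/dm³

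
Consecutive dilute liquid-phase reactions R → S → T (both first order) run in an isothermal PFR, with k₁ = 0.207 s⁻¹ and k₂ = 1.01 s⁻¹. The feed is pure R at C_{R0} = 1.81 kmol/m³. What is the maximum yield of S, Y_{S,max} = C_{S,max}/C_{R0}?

For a first-order series the maximum intermediate yield is C_{S,max}/C_{R0} = (k₁/k₂)^[k₂/(k₂−k₁)].
= (0.207/1.01)^(1.01/(1.01−0.207)) = (0.2050)^(1.258) = 0.1362.

0.136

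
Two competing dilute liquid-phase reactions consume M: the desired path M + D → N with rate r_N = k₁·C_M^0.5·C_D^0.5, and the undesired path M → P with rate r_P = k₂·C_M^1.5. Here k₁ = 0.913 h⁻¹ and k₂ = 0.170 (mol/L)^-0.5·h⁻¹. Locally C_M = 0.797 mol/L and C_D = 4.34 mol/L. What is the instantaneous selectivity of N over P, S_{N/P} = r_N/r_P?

S_{N/P} = r_N/r_P = (k₁·C_M^0.5·C_D^0.5)/(k₂·C_M^1.5) = (k₁/k₂)·C_M⁻¹·C_D^0.5.
= (0.913×0.7970^0.5×4.340^0.5) / (0.170×0.7970^1.5) = 1.698/0.1210 = 14.0.
The undesired path is higher order in M, so low C_M (CSTR or dilute feed) favours N.

14.0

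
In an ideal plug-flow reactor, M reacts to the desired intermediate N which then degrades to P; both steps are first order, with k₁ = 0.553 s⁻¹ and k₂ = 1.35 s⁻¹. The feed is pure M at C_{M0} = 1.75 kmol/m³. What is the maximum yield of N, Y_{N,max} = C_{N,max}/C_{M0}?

0.221

For a first-order series the maximum intermediate yield is C_{N,max}/C_{M0} = (k₁/k₂)^[k₂/(k₂−k₁)].
= (0.553/1.35)^(1.35/(1.35−0.553)) = (0.4096)^(1.694) = 0.2205.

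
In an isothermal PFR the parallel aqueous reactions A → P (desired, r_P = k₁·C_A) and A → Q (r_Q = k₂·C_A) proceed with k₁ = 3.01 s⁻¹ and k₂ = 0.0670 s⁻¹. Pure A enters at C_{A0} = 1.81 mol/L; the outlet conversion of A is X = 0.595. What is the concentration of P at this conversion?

C_A = C_{A0}(1−X) = 0.7331 mol/L.
Both paths are first order in A, so the instantaneous fraction to P is constant: dC_P/d(−C_A) = k₁/(k₁+k₂) = 0.9782.
C_P = 0.9782·(C_{A0}−C_A) = 0.9782×1.077 = 1.05 mol/L.

1.05 mol/L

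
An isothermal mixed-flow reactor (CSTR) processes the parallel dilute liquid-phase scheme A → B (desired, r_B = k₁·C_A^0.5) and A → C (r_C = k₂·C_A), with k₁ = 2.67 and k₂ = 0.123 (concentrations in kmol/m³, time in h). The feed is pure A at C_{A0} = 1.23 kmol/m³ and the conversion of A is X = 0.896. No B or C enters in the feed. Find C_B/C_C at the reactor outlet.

60.7

Exit C_A = C_{A0}(1−X) = 1.23×0.104 = 0.1279 kmol/m³.
In a CSTR the entire volume is at exit conditions, so r_B = 2.67×0.1279^0.5 = 0.9549 and r_C = 0.123×0.1279 = 0.01573.
Overall selectivity = C_B/C_C = r_Bτ/(r_Cτ) = r_B/r_C = 60.7.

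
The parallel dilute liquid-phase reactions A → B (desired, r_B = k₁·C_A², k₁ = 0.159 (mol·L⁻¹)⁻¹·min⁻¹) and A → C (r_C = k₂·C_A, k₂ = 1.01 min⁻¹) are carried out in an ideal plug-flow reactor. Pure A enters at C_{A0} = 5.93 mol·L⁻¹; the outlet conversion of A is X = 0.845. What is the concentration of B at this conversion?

1.68 mol·L⁻¹

C_A = C_{A0}(1−X) = 0.9192 mol·L⁻¹.
Along a PFR/batch, dC_C/dC_A = −r_C/(r_B+r_C) = −k₂/(k₂+k₁·C_A).
Integrating from C_{A0} to C_A: C_C = (1.01/0.159)·ln[(1.01+0.159·5.93)/(1.01+0.159·0.919)] = 6.352·ln(1.953/1.156) = 3.330 mol·L⁻¹.
Then C_B = (C_{A0}−C_A) − C_C = 5.011 − 3.330 = 1.681 mol·L⁻¹.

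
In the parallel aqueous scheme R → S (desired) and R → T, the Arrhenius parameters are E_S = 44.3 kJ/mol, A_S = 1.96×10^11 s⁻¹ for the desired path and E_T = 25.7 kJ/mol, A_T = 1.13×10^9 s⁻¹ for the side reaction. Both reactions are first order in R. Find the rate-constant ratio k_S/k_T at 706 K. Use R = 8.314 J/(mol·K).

k_S/k_T = (A_S/A_T)·exp[−(E_S−E_T)/(RT)] = (A_S/A_T)·exp[(E_T−E_S)/(RT)].
(E_T−E_S)/(RT) = (25.7−44.3)×10³/(8.314×706) = -18600/5870 = -3.169.
k_S/k_T = (1.96×10^11/1.13×10^9)·exp(-3.169) = 173.5 × 0.04205 = 7.29.

7.29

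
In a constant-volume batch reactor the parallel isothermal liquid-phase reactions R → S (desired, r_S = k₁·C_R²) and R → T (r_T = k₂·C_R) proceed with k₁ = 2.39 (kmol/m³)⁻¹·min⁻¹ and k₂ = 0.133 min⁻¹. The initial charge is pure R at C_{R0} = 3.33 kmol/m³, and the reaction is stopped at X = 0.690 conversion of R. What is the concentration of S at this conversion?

C_R = C_{R0}(1−X) = 1.032 kmol/m³.
Along a PFR/batch, dC_T/dC_R = −r_T/(r_S+r_T) = −k₂/(k₂+k₁·C_R).
Integrating from C_{R0} to C_R: C_T = (0.133/2.39)·ln[(0.133+2.39·3.33)/(0.133+2.39·1.03)] = 0.05565·ln(8.092/2.600) = 0.06318 kmol/m³.
Then C_S = (C_{R0}−C_R) − C_T = 2.298 − 0.06318 = 2.235 kmol/m³.

2.23 kmol/m³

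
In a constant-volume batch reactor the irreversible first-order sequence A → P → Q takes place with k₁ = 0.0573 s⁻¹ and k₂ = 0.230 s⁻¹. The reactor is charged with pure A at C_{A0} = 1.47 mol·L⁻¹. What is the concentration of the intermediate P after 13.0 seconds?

For first-order series with pure A initially, C_P(t) = k₁C_{A0}/(k₂−k₁)·(e^(−k₁t) − e^(−k₂t)).
e^(−k₁t) = e^(−0.0573×13.0) = e^(−0.7449) = 0.4748; e^(−k₂t) = e^(−2.990) = 0.05029.
C_P = 0.0573×1.47/(0.230−0.0573) × (0.4748−0.05029) = 0.4877×0.4245 = 0.2070 mol·L⁻¹.

0.207 mol·L⁻¹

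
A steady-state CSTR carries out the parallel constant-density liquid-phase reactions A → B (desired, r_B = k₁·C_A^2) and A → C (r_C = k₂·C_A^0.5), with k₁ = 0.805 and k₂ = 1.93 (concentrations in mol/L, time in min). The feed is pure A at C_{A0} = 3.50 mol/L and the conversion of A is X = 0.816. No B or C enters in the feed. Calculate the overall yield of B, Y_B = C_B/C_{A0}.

Exit C_A = C_{A0}(1−X) = 3.50×0.184 = 0.6440 mol/L.
A CSTR operates uniformly at the exit composition, giving r_B = 0.3339 and r_C = 1.549 (each k·C_A^n at C_A = 0.6440).
Fraction of consumed A going to B: r_B/(r_B+r_C) = 0.1773.
C_B = 0.1773·C_{A0}·X = 0.1773×3.50×0.816 = 0.506 mol/L; Y_B = C_B/C_{A0} = 0.145.

0.145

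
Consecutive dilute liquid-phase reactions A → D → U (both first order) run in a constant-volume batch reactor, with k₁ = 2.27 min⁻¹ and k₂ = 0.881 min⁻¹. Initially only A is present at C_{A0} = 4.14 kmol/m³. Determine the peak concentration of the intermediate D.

2.27 kmol/m³

Evaluating C_D at t_opt = ln(k₂/k₁)/(k₂−k₁) gives C_{D,max}/C_{A0} = (k₁/k₂)^[k₂/(k₂−k₁)].
= (2.27/0.881)^(0.881/(0.881−2.27)) = (2.577)^(-0.6343) = 0.5486.
C_{D,max} = 0.5486×4.14 = 2.27 kmol/m³.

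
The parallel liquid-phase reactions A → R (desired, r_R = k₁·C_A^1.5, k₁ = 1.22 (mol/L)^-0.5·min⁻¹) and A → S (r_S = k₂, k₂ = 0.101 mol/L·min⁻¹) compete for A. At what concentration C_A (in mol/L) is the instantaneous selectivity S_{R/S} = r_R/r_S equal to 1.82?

S_{R/S} = (k₁/k₂)·C_A^1.5 ⇒ C_A = (S·k₂/k₁)^(1/1.5).
= (1.82×0.101/1.22)^(0.6667) = (0.1507)^(0.6667) = 0.283 mol/L.

0.283 mol/L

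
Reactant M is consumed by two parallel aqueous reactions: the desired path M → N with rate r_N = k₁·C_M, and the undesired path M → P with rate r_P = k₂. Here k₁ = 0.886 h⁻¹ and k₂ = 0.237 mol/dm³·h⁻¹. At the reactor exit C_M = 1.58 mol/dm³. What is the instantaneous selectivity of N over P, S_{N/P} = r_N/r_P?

5.91

S_{N/P} = r_N/r_P = (k₁·C_M)/(k₂) = (k₁/k₂)·C_M.
= (0.886×1.580) / (0.237) = 1.400/0.2370 = 5.91.
Since the desired path is higher order in M, keeping C_M high (PFR or concentrated feed) favours N.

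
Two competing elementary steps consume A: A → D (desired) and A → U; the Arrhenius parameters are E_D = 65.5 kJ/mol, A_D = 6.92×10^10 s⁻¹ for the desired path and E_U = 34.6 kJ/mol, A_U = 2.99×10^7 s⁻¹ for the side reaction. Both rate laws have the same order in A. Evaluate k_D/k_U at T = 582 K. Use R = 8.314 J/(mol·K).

3.90

With equal orders, S_{D/U} = k_D/k_U = (A_D/A_U)·exp[(E_U−E_D)/(RT)].
(E_U−E_D)/(RT) = (34.6−65.5)×10³/(8.314×582) = -30900/4839 = -6.386.
k_D/k_U = (6.92×10^10/2.99×10^7)·exp(-6.386) = 2314 × 0.001685 = 3.90.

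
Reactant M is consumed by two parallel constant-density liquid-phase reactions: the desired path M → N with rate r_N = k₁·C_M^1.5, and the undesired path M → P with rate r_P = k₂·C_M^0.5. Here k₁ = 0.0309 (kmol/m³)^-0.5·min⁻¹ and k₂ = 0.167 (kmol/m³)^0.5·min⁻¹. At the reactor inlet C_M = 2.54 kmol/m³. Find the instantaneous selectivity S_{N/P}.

S_{N/P} = r_N/r_P = (k₁·C_M^1.5)/(k₂·C_M^0.5) = (k₁/k₂)·C_M.
= (0.0309×2.540^1.5) / (0.167×2.540^0.5) = 0.1251/0.2662 = 0.470.
Since the desired path is higher order in M, keeping C_M high (PFR or concentrated feed) favours N.

0.470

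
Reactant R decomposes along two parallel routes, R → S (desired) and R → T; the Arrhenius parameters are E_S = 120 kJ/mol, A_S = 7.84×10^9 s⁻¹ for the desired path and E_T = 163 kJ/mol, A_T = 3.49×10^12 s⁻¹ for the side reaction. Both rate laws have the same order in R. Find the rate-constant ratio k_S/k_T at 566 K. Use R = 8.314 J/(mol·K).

20.9

With equal orders, S_{S/T} = k_S/k_T = (A_S/A_T)·exp[(E_T−E_S)/(RT)].
(E_T−E_S)/(RT) = (163−120)×10³/(8.314×566) = 43000/4706 = 9.138.
k_S/k_T = (7.84×10^9/3.49×10^12)·exp(9.138) = 0.002246 × 9300 = 20.9.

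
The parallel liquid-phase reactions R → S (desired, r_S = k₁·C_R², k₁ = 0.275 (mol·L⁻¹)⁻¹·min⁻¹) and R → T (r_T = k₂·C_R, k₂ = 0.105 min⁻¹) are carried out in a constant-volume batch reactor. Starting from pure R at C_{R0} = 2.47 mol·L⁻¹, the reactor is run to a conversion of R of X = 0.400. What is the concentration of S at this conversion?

0.826 mol·L⁻¹

C_R = C_{R0}(1−X) = 1.482 mol·L⁻¹.
Along a PFR/batch, dC_T/dC_R = −r_T/(r_S+r_T) = −k₂/(k₂+k₁·C_R).
Integrating from C_{R0} to C_R: C_T = (0.105/0.275)·ln[(0.105+0.275·2.47)/(0.105+0.275·1.48)] = 0.3818·ln(0.7843/0.5126) = 0.1624 mol·L⁻¹.
Then C_S = (C_{R0}−C_R) − C_T = 0.9880 − 0.1624 = 0.8256 mol·L⁻¹.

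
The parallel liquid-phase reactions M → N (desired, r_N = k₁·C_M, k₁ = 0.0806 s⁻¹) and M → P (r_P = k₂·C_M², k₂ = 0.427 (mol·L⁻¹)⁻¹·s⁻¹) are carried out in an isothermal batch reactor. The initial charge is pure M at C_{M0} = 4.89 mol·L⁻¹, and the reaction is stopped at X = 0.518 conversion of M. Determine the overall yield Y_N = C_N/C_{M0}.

0.0267

C_M = C_{M0}(1−X) = 2.357 mol·L⁻¹.
Along a PFR/batch, dC_N/dC_M = −r_N/(r_N+r_P) = −k₁/(k₁+k₂·C_M).
Integrating from C_{M0} to C_M: C_N = (0.0806/0.427)·ln[(0.0806+0.427·4.89)/(0.0806+0.427·2.36)] = 0.1888·ln(2.169/1.087) = 0.1304 mol·L⁻¹.
Y_N = C_N/C_{M0} = 0.1304/4.89 = 0.0267.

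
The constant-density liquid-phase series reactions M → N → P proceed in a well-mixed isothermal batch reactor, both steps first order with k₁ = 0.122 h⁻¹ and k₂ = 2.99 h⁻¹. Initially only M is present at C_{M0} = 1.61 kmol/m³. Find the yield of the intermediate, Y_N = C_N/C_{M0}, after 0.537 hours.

The intermediate concentration in a first-order A→B→C sequence is C_N = k₁C_{M0}(e^(−k₁t) − e^(−k₂t))/(k₂−k₁).
e^(−k₁t) = e^(−0.122×0.537) = e^(−0.06551) = 0.9366; e^(−k₂t) = e^(−1.606) = 0.2008.
C_N = 0.122×1.61/(2.99−0.122) × (0.9366−0.2008) = 0.06849×0.7358 = 0.05039 kmol/m³.
Y_N = C_N/C_{M0} = 0.05039/1.61 = 0.0313.

0.0313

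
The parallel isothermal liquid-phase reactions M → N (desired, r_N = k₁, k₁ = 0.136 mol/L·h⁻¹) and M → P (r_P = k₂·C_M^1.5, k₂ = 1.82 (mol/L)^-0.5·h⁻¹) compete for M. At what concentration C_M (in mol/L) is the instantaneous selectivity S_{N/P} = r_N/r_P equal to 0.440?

S_{N/P} = (k₁/k₂)·C_M^-1.5 ⇒ C_M = (S·k₂/k₁)^(1/(-1.5)).
= (0.440×1.82/0.136)^(-0.6667) = (5.888)^(-0.6667) = 0.307 mol/L.

0.307 mol/L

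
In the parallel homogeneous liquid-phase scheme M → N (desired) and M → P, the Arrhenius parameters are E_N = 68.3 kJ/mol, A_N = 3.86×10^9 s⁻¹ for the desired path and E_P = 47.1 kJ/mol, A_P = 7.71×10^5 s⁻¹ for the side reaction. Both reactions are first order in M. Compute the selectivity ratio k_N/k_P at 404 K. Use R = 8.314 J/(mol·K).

9.09

With equal orders, S_{N/P} = k_N/k_P = (A_N/A_P)·exp[(E_P−E_N)/(RT)].
(E_P−E_N)/(RT) = (47.1−68.3)×10³/(8.314×404) = -21200/3359 = -6.312.
k_N/k_P = (3.86×10^9/7.71×10^5)·exp(-6.312) = 5006 × 0.001815 = 9.09.
Since E_N > E_P, raising the temperature improves selectivity toward N.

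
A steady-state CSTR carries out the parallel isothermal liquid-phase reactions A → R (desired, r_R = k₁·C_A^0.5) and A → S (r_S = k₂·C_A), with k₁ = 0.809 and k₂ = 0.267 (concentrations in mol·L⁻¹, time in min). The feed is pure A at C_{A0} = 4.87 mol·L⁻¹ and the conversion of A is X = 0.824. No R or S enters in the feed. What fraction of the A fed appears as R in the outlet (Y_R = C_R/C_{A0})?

0.631

Exit C_A = C_{A0}(1−X) = 4.87×0.176 = 0.8571 mol·L⁻¹.
In a CSTR the entire volume is at exit conditions, so r_R = 0.809×0.8571^0.5 = 0.7490 and r_S = 0.267×0.8571 = 0.2289.
Fraction of consumed A going to R: r_R/(r_R+r_S) = 0.7660.
C_R = 0.7660·C_{A0}·X = 0.7660×4.87×0.824 = 3.07 mol·L⁻¹; Y_R = C_R/C_{A0} = 0.631.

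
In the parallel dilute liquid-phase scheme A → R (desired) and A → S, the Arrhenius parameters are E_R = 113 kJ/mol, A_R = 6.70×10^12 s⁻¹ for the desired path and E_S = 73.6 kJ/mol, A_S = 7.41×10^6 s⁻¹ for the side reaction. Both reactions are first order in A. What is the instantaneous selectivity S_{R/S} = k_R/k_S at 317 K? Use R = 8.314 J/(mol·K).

0.291

k_R/k_S = (A_R/A_S)·exp[−(E_R−E_S)/(RT)] = (A_R/A_S)·exp[(E_S−E_R)/(RT)].
(E_S−E_R)/(RT) = (73.6−113)×10³/(8.314×317) = -39400/2636 = -14.95.
k_R/k_S = (6.70×10^12/7.41×10^6)·exp(-14.95) = 9.042×10^5 × 3.217×10^-7 = 0.291.
Since E_R > E_S, raising the temperature improves selectivity toward R.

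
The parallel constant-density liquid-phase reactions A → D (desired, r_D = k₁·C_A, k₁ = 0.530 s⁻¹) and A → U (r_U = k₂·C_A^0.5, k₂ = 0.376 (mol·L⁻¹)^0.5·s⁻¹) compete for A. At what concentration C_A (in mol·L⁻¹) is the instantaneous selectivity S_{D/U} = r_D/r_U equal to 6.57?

21.7 mol·L⁻¹

S_{D/U} = (k₁/k₂)·C_A^0.5 ⇒ C_A = (S·k₂/k₁)^(2).
= (6.57×0.376/0.530)^(2) = (4.661)^(2) = 21.7 mol·L⁻¹.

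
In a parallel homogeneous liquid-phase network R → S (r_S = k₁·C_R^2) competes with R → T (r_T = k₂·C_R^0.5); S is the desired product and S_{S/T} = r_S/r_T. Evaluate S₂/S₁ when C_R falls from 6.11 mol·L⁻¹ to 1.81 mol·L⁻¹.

S_{S/T} = (k₁/k₂)·C_R^1.5, so S₂/S₁ = (C_{R,2}/C_{R,1})^1.5.
= (1.81/6.11)^1.5 = (0.2962)^1.5 = 0.161.

0.161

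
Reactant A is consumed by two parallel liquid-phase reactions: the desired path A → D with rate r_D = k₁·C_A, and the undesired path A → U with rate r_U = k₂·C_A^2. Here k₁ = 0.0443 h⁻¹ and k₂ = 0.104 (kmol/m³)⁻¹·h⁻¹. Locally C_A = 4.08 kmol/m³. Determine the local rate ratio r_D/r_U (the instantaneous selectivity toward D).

0.104

S_{D/U} = r_D/r_U = (k₁·C_A)/(k₂·C_A^2) = (k₁/k₂)·C_A⁻¹.
= (0.0443×4.080) / (0.104×4.080^2) = 0.1807/1.731 = 0.104.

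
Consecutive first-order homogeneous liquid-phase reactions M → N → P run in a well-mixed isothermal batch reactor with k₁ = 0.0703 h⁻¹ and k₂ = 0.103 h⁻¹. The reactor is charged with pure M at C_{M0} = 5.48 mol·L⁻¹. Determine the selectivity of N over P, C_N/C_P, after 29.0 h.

0.246

For first-order series with pure M initially, C_N(t) = k₁C_{M0}/(k₂−k₁)·(e^(−k₁t) − e^(−k₂t)).
e^(−k₁t) = e^(−0.0703×29.0) = e^(−2.039) = 0.1302; e^(−k₂t) = e^(−2.987) = 0.05044.
C_N = 0.0703×5.48/(0.103−0.0703) × (0.1302−0.05044) = 11.78×0.07976 = 0.9397 mol·L⁻¹.
C_M = C_{M0}e^(−k₁t) = 0.7135 mol·L⁻¹, so C_P = C_{M0}−C_M−C_N = 3.827 mol·L⁻¹; C_N/C_P = 0.246.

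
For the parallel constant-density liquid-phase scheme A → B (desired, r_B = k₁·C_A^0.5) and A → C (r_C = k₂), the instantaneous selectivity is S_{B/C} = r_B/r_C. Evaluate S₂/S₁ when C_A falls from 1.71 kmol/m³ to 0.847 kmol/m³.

S_{B/C} = (k₁/k₂)·C_A^0.5, so S₂/S₁ = (C_{A,2}/C_{A,1})^0.5.
= (0.847/1.71)^0.5 = (0.4953)^0.5 = 0.704.

0.704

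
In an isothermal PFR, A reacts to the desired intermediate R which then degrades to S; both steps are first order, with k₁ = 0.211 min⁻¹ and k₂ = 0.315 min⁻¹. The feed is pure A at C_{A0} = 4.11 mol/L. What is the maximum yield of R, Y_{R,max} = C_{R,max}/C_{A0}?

0.297

Evaluating C_R at τ_opt = ln(k₂/k₁)/(k₂−k₁) gives C_{R,max}/C_{A0} = (k₁/k₂)^[k₂/(k₂−k₁)].
= (0.211/0.315)^(0.315/(0.315−0.211)) = (0.6698)^(3.029) = 0.2971.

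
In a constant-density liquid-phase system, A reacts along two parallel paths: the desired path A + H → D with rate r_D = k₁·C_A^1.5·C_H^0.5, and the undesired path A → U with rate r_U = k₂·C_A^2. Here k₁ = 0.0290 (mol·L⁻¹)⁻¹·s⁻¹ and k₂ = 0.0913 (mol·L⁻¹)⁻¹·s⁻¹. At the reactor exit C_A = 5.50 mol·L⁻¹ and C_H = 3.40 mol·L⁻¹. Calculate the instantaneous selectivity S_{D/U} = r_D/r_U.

0.250

S_{D/U} = r_D/r_U = (k₁·C_A^1.5·C_H^0.5)/(k₂·C_A^2) = (k₁/k₂)·C_A^-0.5·C_H^0.5.
= (0.0290×5.500^1.5×3.400^0.5) / (0.0913×5.500^2) = 0.6897/2.762 = 0.250.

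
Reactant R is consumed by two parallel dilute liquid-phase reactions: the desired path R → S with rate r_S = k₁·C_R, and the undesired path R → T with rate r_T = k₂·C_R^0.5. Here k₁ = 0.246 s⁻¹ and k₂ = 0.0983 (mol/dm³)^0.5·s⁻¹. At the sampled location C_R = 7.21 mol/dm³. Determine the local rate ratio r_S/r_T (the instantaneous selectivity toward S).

S_{S/T} = r_S/r_T = (k₁·C_R)/(k₂·C_R^0.5) = (k₁/k₂)·C_R^0.5.
= (0.246×7.210) / (0.0983×7.210^0.5) = 1.774/0.2639 = 6.72.

6.72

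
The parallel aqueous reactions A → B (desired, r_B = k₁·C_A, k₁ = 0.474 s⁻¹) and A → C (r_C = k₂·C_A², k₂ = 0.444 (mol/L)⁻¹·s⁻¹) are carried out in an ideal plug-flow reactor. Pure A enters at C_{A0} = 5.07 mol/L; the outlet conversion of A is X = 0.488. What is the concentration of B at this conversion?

C_A = C_{A0}(1−X) = 2.596 mol/L.
Along a PFR/batch, dC_B/dC_A = −r_B/(r_B+r_C) = −k₁/(k₁+k₂·C_A).
Integrating from C_{A0} to C_A: C_B = (0.474/0.444)·ln[(0.474+0.444·5.07)/(0.474+0.444·2.60)] = 1.068·ln(2.725/1.627) = 0.5509 mol/L.

0.551 mol/L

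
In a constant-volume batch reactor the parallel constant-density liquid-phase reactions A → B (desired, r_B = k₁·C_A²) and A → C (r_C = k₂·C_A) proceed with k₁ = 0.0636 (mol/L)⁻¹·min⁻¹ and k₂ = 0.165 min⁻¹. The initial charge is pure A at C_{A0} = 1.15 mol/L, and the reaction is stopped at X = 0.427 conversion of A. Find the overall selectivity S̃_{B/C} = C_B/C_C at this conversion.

C_A = C_{A0}(1−X) = 0.6589 mol/L.
Along a PFR/batch, dC_C/dC_A = −r_C/(r_B+r_C) = −k₂/(k₂+k₁·C_A).
Integrating from C_{A0} to C_A: C_C = (0.165/0.0636)·ln[(0.165+0.0636·1.15)/(0.165+0.0636·0.659)] = 2.594·ln(0.2381/0.2069) = 0.3647 mol/L.
Then C_B = (C_{A0}−C_A) − C_C = 0.4910 − 0.3647 = 0.1263 mol/L.
S̃_{B/C} = C_B/C_C = 0.1263/0.3647 = 0.346.

0.346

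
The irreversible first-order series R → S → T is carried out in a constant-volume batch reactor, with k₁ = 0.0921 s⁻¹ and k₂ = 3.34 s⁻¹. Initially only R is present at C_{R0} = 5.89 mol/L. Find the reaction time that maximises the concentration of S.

Setting dC_S/dt = 0 gives t_opt = ln(k₂/k₁)/(k₂−k₁).
= ln(3.34/0.0921)/(3.34−0.0921) = ln(36.26)/3.248 = 3.591/3.248 = 1.11 s.

1.11 s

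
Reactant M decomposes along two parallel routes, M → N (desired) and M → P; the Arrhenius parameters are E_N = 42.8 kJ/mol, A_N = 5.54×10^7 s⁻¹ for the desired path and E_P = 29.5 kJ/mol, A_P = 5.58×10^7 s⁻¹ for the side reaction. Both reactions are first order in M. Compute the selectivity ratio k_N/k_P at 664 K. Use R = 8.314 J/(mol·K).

0.0892

k_N/k_P = (A_N/A_P)·exp[−(E_N−E_P)/(RT)] = (A_N/A_P)·exp[(E_P−E_N)/(RT)].
(E_P−E_N)/(RT) = (29.5−42.8)×10³/(8.314×664) = -13300/5520 = -2.409.
k_N/k_P = (5.54×10^7/5.58×10^7)·exp(-2.409) = 0.9928 × 0.08989 = 0.0892.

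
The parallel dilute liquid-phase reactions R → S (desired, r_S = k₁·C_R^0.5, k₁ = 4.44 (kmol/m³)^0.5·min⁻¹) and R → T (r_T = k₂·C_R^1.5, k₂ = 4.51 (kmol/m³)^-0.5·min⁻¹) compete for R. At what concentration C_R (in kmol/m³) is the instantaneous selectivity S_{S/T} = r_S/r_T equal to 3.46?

S_{S/T} = (k₁/k₂)·C_R⁻¹ ⇒ C_R = (S·k₂/k₁)^(-1).
= (3.46×4.51/4.44)^(-1) = (3.515)^(-1) = 0.285 kmol/m³.

0.285 kmol/m³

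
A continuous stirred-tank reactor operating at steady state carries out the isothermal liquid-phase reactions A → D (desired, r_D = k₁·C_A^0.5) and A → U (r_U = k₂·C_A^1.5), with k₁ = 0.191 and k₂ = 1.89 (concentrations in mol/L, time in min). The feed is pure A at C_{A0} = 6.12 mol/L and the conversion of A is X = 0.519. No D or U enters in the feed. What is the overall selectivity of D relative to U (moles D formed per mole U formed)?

0.0343

Exit C_A = C_{A0}(1−X) = 6.12×0.481 = 2.944 mol/L.
Rates in a CSTR are evaluated at the outlet concentration: r_D = 0.191×2.944^0.5 = 0.3277, r_U = 1.89×2.944^1.5 = 9.546.
Overall selectivity = C_D/C_U = r_Dτ/(r_Uτ) = r_D/r_U = 0.0343.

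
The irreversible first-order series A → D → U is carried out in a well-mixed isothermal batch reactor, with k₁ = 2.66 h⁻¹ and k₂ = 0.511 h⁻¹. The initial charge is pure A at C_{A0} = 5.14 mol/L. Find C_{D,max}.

3.47 mol/L

Evaluating C_D at t_opt = ln(k₂/k₁)/(k₂−k₁) gives C_{D,max}/C_{A0} = (k₁/k₂)^[k₂/(k₂−k₁)].
= (2.66/0.511)^(0.511/(0.511−2.66)) = (5.205)^(-0.2378) = 0.6755.
C_{D,max} = 0.6755×5.14 = 3.47 mol/L.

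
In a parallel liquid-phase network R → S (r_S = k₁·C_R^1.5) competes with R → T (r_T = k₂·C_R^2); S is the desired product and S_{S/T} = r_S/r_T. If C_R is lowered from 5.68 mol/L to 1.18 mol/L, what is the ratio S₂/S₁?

2.19

S_{S/T} = (k₁/k₂)·C_R^-0.5, so S₂/S₁ = (C_{R,2}/C_{R,1})^-0.5.
= (1.18/5.68)^(-0.5) = (0.2077)^(-0.5) = 2.19.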